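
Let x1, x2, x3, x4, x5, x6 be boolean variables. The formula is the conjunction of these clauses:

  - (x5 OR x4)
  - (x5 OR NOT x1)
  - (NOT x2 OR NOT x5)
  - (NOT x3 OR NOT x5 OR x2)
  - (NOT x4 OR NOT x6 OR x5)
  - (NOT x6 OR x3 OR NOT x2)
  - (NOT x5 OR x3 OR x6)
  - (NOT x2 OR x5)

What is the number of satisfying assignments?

6

Satisfying assignments:
  x1=0 x2=0 x3=0 x4=0 x5=1 x6=1
  x1=0 x2=0 x3=0 x4=1 x5=0 x6=0
  x1=0 x2=0 x3=0 x4=1 x5=1 x6=1
  x1=0 x2=0 x3=1 x4=1 x5=0 x6=0
  x1=1 x2=0 x3=0 x4=0 x5=1 x6=1
  x1=1 x2=0 x3=0 x4=1 x5=1 x6=1
Count: 6.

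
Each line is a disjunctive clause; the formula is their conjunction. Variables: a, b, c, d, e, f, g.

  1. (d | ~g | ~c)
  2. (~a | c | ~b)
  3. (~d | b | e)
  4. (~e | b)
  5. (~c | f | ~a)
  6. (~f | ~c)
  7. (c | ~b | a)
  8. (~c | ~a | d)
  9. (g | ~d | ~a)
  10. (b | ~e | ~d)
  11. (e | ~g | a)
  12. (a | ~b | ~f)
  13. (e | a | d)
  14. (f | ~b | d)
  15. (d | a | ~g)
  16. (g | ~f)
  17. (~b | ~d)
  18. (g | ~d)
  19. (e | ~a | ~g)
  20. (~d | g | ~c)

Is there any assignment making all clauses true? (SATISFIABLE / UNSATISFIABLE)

SATISFIABLE

Try a = True.
For the remaining variables, b = False, c = False, d = False, e = False, f = False, g = False works.
Every clause has at least one true literal under this assignment.
So a=T, b=F, c=F, d=F, e=F, f=F, g=F is a satisfying assignment.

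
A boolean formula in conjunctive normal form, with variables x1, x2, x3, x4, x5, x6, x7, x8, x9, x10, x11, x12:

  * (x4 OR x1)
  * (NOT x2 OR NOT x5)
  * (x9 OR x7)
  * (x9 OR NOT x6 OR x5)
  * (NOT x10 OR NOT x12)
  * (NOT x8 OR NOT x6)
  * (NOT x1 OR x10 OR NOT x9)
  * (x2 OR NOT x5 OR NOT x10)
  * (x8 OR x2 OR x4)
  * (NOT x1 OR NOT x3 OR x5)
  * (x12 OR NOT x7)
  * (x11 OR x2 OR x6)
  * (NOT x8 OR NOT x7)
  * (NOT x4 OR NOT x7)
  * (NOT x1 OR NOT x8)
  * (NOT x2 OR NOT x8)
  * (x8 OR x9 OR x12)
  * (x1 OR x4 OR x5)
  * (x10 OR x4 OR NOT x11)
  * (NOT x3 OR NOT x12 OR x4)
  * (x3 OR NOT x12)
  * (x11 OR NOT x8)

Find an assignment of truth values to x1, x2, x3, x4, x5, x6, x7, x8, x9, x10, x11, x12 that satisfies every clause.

Set x1 = False and propagate.
  then x4 is forced to True.
  then x7 is forced to False.
  then x9 is forced to True.
The remaining clauses are satisfied by x2 = True, x3 = True, x5 = False, x6 = False, x8 = False, x10 = True, x11 = True, x12 = False.

x1=False  x2=True  x3=True  x4=True  x5=False  x6=False  x7=False  x8=False  x9=True  x10=True  x11=True  x12=False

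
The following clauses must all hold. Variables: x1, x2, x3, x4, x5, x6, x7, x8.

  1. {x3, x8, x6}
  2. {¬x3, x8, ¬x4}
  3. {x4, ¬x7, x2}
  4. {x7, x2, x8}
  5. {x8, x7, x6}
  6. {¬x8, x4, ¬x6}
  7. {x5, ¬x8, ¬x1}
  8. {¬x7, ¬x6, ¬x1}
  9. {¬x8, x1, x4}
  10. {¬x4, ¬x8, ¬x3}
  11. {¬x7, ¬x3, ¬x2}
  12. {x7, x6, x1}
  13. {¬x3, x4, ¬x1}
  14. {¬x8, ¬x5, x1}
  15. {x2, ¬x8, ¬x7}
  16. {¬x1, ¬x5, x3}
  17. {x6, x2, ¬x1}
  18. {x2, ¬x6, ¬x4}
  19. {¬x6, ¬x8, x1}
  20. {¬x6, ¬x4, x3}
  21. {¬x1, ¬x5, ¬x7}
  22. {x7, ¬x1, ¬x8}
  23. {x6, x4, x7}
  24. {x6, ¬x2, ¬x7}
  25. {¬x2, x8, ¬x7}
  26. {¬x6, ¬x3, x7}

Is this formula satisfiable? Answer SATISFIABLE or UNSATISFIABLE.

SATISFIABLE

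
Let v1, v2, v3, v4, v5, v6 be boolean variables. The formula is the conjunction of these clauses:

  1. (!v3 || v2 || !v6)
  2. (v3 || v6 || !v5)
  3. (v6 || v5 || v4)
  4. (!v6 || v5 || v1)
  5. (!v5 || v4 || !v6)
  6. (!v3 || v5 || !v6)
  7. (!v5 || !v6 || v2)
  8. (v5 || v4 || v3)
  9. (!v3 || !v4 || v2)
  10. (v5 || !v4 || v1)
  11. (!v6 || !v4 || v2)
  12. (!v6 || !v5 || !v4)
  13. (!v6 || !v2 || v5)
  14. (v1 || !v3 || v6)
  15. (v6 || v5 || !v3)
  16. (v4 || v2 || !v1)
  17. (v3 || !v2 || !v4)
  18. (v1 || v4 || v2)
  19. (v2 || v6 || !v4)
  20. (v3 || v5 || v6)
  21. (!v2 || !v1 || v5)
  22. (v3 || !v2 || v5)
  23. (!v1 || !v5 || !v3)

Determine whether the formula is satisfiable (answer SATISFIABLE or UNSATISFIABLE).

v5 = True:
  v2 = True:
    v3 = True:
      propagation gives v1=False, v6=True, v4=True; contradiction.
    v3 = False:
      propagation gives v6=True, v4=True; contradiction.
  v2 = False:
    propagation gives v6=False, v3=True, v4=False, v1=True; an empty clause results — contradiction.
v5 = False:
  v2 = True:
    propagation gives v6=False, v4=True, v1=True; an empty clause results — contradiction.
  v2 = False:
    v6 = True:
      propagation gives v3=False, v1=True, v4=True; contradiction.
    v6 = False:
      propagation gives v4=True; contradiction.
Every branch closes, so no satisfying assignment exists.

UNSATISFIABLE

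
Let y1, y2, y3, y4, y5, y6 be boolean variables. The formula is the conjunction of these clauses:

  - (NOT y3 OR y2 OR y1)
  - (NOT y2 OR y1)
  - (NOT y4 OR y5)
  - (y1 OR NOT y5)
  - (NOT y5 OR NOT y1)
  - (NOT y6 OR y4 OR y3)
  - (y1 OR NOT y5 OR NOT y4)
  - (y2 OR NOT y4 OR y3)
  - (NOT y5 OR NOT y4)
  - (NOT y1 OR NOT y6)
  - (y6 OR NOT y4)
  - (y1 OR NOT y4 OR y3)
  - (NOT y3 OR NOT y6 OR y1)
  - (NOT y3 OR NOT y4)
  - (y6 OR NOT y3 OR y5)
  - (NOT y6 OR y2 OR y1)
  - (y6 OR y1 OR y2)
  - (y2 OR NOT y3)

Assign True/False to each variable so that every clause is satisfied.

Branch on y1: take y1 = True.
  then y5 is forced to False.
  then y4 is forced to False.
  then y6 is forced to False.
  then y3 is forced to False.
y2 is now unconstrained; take y2 = False.
Every clause has at least one true literal under this assignment.
Check each clause:
  1. (y2 OR NOT y3 OR y1) — y1 is true.
  2. (y1 OR NOT y2) — y1 is true.
  3. (y5 OR NOT y4) — NOT y4 is true.
  4. (y1 OR NOT y5) — y1 is true.
  5. (NOT y1 OR NOT y5) — NOT y5 is true.
  6. (y4 OR y3 OR NOT y6) — NOT y6 is true.
  7. (NOT y4 OR NOT y5 OR y1) — y1 is true.
  8. (NOT y4 OR y3 OR y2) — NOT y4 is true.
  9. (NOT y4 OR NOT y5) — NOT y5 is true.
  10. (NOT y1 OR NOT y6) — NOT y6 is true.
  11. (y6 OR NOT y4) — NOT y4 is true.
  12. (y3 OR y1 OR NOT y4) — y1 is true.
  13. (y1 OR NOT y6 OR NOT y3) — y1 is true.
  14. (NOT y4 OR NOT y3) — NOT y4 is true.
  15. (y5 OR NOT y3 OR y6) — NOT y3 is true.
  16. (NOT y6 OR y1 OR y2) — y1 is true.
  17. (y1 OR y6 OR y2) — y1 is true.
  18. (y2 OR NOT y3) — NOT y3 is true.

y1=1, y2=0, y3=0, y4=0, y5=0, y6=0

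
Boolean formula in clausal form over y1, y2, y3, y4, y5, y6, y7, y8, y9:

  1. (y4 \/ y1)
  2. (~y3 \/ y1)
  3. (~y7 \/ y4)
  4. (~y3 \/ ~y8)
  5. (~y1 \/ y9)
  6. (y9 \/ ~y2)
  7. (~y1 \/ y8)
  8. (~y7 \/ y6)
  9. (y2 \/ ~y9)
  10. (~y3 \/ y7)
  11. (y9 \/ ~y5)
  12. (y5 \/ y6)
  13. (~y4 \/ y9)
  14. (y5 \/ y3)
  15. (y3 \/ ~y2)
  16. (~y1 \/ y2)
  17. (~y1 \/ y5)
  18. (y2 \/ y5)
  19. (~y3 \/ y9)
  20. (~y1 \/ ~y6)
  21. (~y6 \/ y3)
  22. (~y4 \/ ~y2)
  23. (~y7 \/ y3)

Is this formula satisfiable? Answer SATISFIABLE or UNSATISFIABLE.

y3 = True:
  propagation gives y1=True, y8=False; an empty clause results — contradiction.
y3 = False:
  propagation gives y5=True, y9=True, y2=True; an empty clause results — contradiction.
Every branch closes, so no satisfying assignment exists.

UNSATISFIABLE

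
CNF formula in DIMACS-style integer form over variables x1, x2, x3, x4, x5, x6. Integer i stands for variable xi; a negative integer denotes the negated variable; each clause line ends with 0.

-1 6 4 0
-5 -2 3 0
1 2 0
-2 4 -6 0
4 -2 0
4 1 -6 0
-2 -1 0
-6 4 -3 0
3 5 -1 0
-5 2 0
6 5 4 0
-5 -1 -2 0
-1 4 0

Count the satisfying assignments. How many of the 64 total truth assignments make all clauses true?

8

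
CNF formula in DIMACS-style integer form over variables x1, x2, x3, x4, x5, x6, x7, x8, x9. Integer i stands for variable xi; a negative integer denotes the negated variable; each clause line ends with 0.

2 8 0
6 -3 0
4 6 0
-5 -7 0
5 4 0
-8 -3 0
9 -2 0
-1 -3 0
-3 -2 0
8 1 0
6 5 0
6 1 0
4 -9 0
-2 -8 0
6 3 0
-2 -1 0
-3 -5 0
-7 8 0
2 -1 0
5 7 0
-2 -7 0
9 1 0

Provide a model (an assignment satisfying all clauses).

x1 = F, x2 = F, x3 = F, x4 = T, x5 = T, x6 = T, x7 = F, x8 = T, x9 = T

x4 occurs only positively in the remaining clauses — set x4 = True.
x6 occurs only positively in the remaining clauses — set x6 = True.
Set x1 = False and propagate.
  then x8 is forced to True.
  then x3 is forced to False.
  then x2 is forced to False.
  then x9 is forced to True.
Branch on x5: take x5 = True.
  then x7 is forced to False.
Every clause has at least one true literal under this assignment.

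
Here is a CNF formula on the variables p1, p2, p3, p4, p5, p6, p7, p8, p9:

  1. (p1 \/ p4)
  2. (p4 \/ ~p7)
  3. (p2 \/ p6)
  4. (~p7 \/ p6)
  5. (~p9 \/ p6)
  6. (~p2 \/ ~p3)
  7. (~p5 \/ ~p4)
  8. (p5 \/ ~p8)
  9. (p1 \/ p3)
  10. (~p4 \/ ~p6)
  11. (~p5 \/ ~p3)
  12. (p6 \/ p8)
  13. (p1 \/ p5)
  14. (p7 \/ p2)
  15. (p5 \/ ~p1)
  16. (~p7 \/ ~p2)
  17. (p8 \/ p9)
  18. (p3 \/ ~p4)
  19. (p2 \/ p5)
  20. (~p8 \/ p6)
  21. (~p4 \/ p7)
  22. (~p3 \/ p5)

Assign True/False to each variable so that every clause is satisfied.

p1=T  p2=T  p3=F  p4=F  p5=T  p6=T  p7=F  p8=F  p9=T

Set p1 = True and propagate.
  then p5 is forced to True.
  then p4 is forced to False.
  then p7 is forced to False.
  then p3 is forced to False.
  then p2 is forced to True.
Branch on p6: take p6 = True.
The remaining clauses are satisfied by p8 = False, p9 = True.
Every clause has at least one true literal under this assignment.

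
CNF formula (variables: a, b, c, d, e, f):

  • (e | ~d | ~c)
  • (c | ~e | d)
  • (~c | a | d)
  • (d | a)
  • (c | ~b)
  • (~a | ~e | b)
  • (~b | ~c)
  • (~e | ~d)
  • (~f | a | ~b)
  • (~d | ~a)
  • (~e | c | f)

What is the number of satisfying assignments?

6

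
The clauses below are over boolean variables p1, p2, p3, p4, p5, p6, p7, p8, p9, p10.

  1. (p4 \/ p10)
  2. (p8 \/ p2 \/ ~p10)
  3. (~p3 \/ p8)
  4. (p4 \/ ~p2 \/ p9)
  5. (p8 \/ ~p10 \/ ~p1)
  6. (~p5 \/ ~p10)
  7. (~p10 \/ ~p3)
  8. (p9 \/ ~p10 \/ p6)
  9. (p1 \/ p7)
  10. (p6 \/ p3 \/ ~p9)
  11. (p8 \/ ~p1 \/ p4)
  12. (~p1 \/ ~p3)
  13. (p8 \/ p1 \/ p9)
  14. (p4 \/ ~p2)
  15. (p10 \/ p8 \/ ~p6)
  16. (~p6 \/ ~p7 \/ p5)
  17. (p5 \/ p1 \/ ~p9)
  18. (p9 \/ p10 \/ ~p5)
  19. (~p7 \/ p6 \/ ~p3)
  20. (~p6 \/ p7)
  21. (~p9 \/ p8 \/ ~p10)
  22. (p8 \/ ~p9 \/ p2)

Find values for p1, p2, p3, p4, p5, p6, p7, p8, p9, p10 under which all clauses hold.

p1 = F, p2 = T, p3 = F, p4 = T, p5 = F, p6 = F, p7 = T, p8 = T, p9 = F, p10 = F

Pure literal: p4 appears only positively; assign p4 = True.
Pure literal: p8 appears only positively; assign p8 = True.
Branch on p1: take p1 = False.
  then p7 is forced to True.
Set p3 = False and propagate.
The remaining clauses are satisfied by p2 = True, p5 = False, p6 = False, p9 = False, p10 = False.
Every clause has at least one true literal under this assignment.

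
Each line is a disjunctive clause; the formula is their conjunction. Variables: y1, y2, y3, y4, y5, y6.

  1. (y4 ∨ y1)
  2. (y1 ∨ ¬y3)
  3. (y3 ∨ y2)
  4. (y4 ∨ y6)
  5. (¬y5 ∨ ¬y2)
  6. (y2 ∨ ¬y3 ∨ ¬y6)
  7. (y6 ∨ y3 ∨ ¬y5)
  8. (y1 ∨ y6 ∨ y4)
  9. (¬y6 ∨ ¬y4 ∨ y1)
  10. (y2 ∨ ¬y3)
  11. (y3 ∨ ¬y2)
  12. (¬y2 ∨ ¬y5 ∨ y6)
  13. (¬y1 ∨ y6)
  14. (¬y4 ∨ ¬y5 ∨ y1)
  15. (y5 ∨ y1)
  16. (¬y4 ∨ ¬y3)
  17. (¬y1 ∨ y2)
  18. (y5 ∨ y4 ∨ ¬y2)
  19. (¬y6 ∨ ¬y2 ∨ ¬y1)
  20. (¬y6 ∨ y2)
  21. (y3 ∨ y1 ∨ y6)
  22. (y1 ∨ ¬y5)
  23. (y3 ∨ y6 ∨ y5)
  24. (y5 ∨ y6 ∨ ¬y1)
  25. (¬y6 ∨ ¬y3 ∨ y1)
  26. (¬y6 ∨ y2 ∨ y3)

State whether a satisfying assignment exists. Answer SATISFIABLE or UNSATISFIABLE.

UNSATISFIABLE

y6 = True:
  propagation gives y2=True, y5=False, y3=True, y1=True; an empty clause results — contradiction.
y6 = False:
  propagation gives y4=True, y1=False, y3=False; an empty clause results — contradiction.
Every branch closes, so no satisfying assignment exists.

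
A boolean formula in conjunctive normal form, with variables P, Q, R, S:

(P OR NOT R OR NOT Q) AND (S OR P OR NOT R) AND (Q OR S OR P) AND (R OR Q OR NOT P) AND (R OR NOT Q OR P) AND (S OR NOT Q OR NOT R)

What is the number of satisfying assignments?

Split on P, then Q.
  P=T, Q=T: remaining (R,S) ∈ {(F,F); (F,T); (T,T)} — 3.
  P=T, Q=F: remaining (R,S) ∈ {(T,F); (T,T)} — 2.
  P=F, Q=T: a clause becomes empty — 0.
  P=F, Q=F: remaining (R,S) ∈ {(F,T); (T,T)} — 2.
Total: 3 + 2 + 0 + 2 = 7.

7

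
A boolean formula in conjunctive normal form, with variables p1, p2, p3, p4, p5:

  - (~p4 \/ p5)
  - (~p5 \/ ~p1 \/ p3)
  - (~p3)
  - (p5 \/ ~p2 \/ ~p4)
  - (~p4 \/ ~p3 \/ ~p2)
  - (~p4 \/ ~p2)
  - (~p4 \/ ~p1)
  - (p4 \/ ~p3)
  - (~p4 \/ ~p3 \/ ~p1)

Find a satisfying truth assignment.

p1=T, p2=T, p3=F, p4=F, p5=F

Unit propagation: (~p3) forces p3 = False.
Pure literal: p4 appears only negated; assign p4 = False.
Try p1 = True.
  then p5 is forced to False.
p2 is now unconstrained; take p2 = True.
Check each clause:
  1. (~p4 \/ p5) — ~p4 is true.
  2. (p3 \/ ~p1 \/ ~p5) — ~p5 is true.
  3. (~p3) — ~p3 is true.
  4. (p5 \/ ~p2 \/ ~p4) — ~p4 is true.
  5. (~p4 \/ ~p2 \/ ~p3) — ~p4 is true.
  6. (~p4 \/ ~p2) — ~p4 is true.
  7. (~p4 \/ ~p1) — ~p4 is true.
  8. (~p3 \/ p4) — ~p3 is true.
  9. (~p3 \/ ~p1 \/ ~p4) — ~p4 is true.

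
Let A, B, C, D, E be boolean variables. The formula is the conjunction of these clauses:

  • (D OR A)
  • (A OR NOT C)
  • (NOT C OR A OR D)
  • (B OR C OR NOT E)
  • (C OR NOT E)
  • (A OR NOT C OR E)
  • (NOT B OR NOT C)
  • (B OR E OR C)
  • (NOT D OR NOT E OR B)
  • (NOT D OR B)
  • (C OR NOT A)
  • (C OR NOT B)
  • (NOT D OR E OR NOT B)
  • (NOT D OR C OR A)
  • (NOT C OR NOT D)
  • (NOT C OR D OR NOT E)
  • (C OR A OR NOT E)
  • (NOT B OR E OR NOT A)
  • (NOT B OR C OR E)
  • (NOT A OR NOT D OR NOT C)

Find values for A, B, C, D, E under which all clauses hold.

Try A = True.
  then C is forced to True.
  then B is forced to False.
  then D is forced to False.
  then E is forced to False.
Every clause has at least one true literal under this assignment.
Check each clause:
  1. (A OR D) — A is true.
  2. (A OR NOT C) — A is true.
  3. (D OR A OR NOT C) — A is true.
  4. (C OR B OR NOT E) — C is true.
  5. (C OR NOT E) — C is true.
  6. (NOT C OR A OR E) — A is true.
  7. (NOT C OR NOT B) — NOT B is true.
  8. (E OR B OR C) — C is true.
  9. (B OR NOT E OR NOT D) — NOT E is true.
  10. (B OR NOT D) — NOT D is true.
  11. (C OR NOT A) — C is true.
  12. (NOT B OR C) — C is true.
  13. (NOT B OR NOT D OR E) — NOT D is true.
  14. (NOT D OR A OR C) — A is true.
  15. (NOT D OR NOT C) — NOT D is true.
  16. (D OR NOT C OR NOT E) — NOT E is true.
  17. (NOT E OR A OR C) — C is true.
  18. (E OR NOT B OR NOT A) — NOT B is true.
  19. (E OR NOT B OR C) — C is true.
  20. (NOT A OR NOT C OR NOT D) — NOT D is true.

A=T, B=F, C=T, D=F, E=F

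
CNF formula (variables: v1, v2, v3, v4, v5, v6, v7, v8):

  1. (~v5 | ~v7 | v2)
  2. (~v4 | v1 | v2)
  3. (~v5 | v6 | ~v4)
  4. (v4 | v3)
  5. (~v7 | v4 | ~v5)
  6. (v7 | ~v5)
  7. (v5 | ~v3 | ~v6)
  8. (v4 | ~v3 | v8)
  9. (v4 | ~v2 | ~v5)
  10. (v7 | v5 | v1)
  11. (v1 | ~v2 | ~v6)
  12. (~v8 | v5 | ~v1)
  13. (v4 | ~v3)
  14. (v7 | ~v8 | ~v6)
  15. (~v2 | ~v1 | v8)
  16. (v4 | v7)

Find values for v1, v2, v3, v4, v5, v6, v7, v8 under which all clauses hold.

Branch on v1: take v1 = True.
The remaining clauses are satisfied by v2 = False, v3 = False, v4 = True, v5 = False, v6 = False, v7 = False, v8 = False.
Every clause has at least one true literal under this assignment.

v1=True, v2=False, v3=False, v4=True, v5=False, v6=False, v7=False, v8=False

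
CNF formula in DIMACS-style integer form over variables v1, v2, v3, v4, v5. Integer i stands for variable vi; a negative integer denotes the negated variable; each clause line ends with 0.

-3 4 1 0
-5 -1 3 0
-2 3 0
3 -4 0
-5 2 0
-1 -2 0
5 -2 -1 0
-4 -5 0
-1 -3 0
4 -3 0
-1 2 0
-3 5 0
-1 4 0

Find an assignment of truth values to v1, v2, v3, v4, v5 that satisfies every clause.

v1=False, v2=False, v3=False, v4=False, v5=False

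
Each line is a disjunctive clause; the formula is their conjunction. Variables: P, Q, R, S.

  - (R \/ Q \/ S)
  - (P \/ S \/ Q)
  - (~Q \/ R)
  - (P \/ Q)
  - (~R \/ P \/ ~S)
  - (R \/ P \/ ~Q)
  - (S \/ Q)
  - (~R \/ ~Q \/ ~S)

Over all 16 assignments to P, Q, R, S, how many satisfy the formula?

Satisfying assignments:
  P=F Q=T R=T S=F
  P=T Q=F R=F S=T
  P=T Q=F R=T S=T
  P=T Q=T R=T S=F
That's 4 in total.

4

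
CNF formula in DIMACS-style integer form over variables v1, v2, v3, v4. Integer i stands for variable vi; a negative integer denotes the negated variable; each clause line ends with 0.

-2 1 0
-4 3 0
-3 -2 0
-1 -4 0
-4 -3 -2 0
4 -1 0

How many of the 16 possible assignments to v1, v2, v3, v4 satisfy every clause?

3

The models are:
  v1=F v2=F v3=F v4=F
  v1=F v2=F v3=T v4=F
  v1=F v2=F v3=T v4=T
Count: 3.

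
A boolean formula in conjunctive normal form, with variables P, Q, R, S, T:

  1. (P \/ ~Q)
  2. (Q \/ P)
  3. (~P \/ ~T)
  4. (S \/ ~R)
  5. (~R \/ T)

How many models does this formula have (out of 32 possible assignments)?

The models are:
  P=T Q=F R=F S=F T=F
  P=T Q=F R=F S=T T=F
  P=T Q=T R=F S=F T=F
  P=T Q=T R=F S=T T=F
Count: 4.

4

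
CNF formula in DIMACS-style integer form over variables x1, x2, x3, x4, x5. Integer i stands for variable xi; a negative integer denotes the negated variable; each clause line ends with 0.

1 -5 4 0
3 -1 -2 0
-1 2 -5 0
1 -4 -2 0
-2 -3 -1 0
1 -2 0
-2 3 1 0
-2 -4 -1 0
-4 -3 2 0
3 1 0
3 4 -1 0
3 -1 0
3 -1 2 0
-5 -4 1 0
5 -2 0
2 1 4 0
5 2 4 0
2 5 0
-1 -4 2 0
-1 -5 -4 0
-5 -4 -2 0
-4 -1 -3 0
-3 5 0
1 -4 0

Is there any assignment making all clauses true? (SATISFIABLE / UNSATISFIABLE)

x1 = True:
  propagation gives x3=True, x2=False, x5=False; an empty clause results — contradiction.
x1 = False:
  propagation gives x2=False, x3=True, x4=False; an empty clause results — contradiction.
Every branch closes, so no satisfying assignment exists.

UNSATISFIABLE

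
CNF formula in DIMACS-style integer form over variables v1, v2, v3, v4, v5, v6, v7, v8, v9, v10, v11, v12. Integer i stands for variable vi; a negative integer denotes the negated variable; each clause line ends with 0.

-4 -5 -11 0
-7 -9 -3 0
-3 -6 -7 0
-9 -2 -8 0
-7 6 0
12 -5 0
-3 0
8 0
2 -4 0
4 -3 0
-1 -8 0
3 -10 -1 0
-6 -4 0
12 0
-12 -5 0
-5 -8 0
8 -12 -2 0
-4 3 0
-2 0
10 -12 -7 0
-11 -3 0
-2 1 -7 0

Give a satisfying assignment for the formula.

v1=False, v2=False, v3=False, v4=False, v5=False, v6=True, v7=False, v8=True, v9=True, v10=False, v11=True, v12=True

The clause (~v3) is unit: v3 must be False.
Unit propagation: (v8) forces v8 = True.
Unit propagation: (~v1) forces v1 = False.
Unit propagation: (v12) forces v12 = True.
(~v5) is a unit clause, so v5 = False.
Unit propagation: (~v4) forces v4 = False.
The clause (~v2) is unit: v2 must be False.
Pure literal: v6 appears only positively; assign v6 = True.
v7 occurs only negated in the remaining clauses — set v7 = False.
v9, v10, v11 are now unconstrained; take v9 = True, v10 = False, v11 = True.
Every clause has at least one true literal under this assignment.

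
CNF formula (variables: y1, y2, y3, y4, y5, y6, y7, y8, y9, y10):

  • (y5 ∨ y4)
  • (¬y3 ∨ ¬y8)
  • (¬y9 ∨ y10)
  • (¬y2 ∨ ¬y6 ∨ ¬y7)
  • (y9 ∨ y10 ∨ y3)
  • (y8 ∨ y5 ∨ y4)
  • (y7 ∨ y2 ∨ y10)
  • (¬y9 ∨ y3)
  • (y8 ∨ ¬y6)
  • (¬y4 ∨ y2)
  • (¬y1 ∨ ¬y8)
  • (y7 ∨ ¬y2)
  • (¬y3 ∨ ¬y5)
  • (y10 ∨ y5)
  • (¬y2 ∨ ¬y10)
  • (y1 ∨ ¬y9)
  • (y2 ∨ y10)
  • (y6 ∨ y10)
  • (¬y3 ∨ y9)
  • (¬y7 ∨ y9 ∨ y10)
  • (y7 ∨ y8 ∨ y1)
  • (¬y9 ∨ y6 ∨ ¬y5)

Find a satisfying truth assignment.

y1=False, y2=False, y3=False, y4=False, y5=True, y6=False, y7=False, y8=True, y9=False, y10=True

Check each clause:
  1. (y4 ∨ y5) — y5 is true.
  2. (¬y3 ∨ ¬y8) — ¬y3 is true.
  3. (y10 ∨ ¬y9) — y10 is true.
  4. (¬y2 ∨ ¬y6 ∨ ¬y7) — ¬y7 is true.
  5. (y9 ∨ y3 ∨ y10) — y10 is true.
  6. (y5 ∨ y8 ∨ y4) — y8 is true.
  7. (y2 ∨ y10 ∨ y7) — y10 is true.
  8. (¬y9 ∨ y3) — ¬y9 is true.
  9. (y8 ∨ ¬y6) — y8 is true.
  10. (y2 ∨ ¬y4) — ¬y4 is true.
  11. (¬y8 ∨ ¬y1) — ¬y1 is true.
  12. (¬y2 ∨ y7) — ¬y2 is true.
  13. (¬y5 ∨ ¬y3) — ¬y3 is true.
  14. (y5 ∨ y10) — y10 is true.
  15. (¬y10 ∨ ¬y2) — ¬y2 is true.
  16. (y1 ∨ ¬y9) — ¬y9 is true.
  17. (y2 ∨ y10) — y10 is true.
  18. (y10 ∨ y6) — y10 is true.
  19. (y9 ∨ ¬y3) — ¬y3 is true.
  20. (y10 ∨ y9 ∨ ¬y7) — ¬y7 is true.
  21. (y8 ∨ y1 ∨ y7) — y8 is true.
  22. (¬y5 ∨ ¬y9 ∨ y6) — ¬y9 is true.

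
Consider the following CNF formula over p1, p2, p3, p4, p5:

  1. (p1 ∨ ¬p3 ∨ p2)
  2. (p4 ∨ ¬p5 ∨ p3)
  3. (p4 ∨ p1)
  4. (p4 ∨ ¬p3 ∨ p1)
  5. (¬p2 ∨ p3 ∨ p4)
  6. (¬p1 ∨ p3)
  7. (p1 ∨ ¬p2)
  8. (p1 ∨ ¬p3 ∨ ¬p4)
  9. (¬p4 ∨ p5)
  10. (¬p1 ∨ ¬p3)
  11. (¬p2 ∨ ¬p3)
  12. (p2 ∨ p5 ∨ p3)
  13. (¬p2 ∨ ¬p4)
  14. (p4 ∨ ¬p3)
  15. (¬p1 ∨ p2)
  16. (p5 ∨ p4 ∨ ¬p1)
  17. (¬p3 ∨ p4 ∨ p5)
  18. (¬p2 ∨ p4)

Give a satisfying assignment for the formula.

p1=False, p2=False, p3=False, p4=True, p5=True

Check each clause:
  1. (p1 ∨ ¬p3 ∨ p2) — ¬p3 is true.
  2. (p3 ∨ ¬p5 ∨ p4) — p4 is true.
  3. (p1 ∨ p4) — p4 is true.
  4. (¬p3 ∨ p4 ∨ p1) — p4 is true.
  5. (p3 ∨ p4 ∨ ¬p2) — p4 is true.
  6. (¬p1 ∨ p3) — ¬p1 is true.
  7. (p1 ∨ ¬p2) — ¬p2 is true.
  8. (¬p4 ∨ ¬p3 ∨ p1) — ¬p3 is true.
  9. (¬p4 ∨ p5) — p5 is true.
  10. (¬p3 ∨ ¬p1) — ¬p3 is true.
  11. (¬p3 ∨ ¬p2) — ¬p3 is true.
  12. (p2 ∨ p5 ∨ p3) — p5 is true.
  13. (¬p4 ∨ ¬p2) — ¬p2 is true.
  14. (¬p3 ∨ p4) — p4 is true.
  15. (p2 ∨ ¬p1) — ¬p1 is true.
  16. (p5 ∨ p4 ∨ ¬p1) — p4 is true.
  17. (p5 ∨ ¬p3 ∨ p4) — p5 is true.
  18. (p4 ∨ ¬p2) — p4 is true.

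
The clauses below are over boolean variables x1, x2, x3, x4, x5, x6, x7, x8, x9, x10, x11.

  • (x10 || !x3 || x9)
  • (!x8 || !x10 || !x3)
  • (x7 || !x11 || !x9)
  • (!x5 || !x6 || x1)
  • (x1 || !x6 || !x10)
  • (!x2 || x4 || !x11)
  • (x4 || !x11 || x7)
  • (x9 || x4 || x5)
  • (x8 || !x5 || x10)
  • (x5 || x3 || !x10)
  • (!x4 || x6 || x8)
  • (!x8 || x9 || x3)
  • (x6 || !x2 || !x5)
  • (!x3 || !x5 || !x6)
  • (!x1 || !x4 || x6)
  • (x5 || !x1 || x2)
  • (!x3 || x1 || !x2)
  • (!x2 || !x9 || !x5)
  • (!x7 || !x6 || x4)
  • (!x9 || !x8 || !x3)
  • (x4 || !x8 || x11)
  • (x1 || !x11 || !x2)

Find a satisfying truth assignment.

Set x1 = False and propagate.
The remaining clauses are satisfied by x2 = True, x3 = False, x4 = False, x5 = False, x6 = False, x7 = False, x8 = False, x9 = True, x10 = False, x11 = False.
Every clause has at least one true literal under this assignment.

x1=0, x2=1, x3=0, x4=0, x5=0, x6=0, x7=0, x8=0, x9=1, x10=0, x11=0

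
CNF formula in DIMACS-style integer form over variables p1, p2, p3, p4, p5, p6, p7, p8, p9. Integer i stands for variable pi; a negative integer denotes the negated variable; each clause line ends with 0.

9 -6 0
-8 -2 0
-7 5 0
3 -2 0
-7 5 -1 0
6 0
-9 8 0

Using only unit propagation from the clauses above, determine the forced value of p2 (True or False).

False

(p6) is a unit clause: p6 = True.
(!p6 || p9) with p6 = True leaves only p9, so p9 = True.
From (!p9 || p8) and p9 = True: p8 = True.
From (!p2 || !p8) and p8 = True: p2 = False.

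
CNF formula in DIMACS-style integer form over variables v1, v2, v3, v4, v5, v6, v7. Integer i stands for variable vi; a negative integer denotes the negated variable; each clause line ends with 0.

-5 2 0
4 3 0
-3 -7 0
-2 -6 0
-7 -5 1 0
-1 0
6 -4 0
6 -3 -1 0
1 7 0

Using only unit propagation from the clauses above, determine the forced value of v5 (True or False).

False

(¬v1) is a unit clause: v1 = False.
From (v7 ∨ v1) and v1 = False: v7 = True.
From (¬v3 ∨ ¬v7) and v7 = True: v3 = False.
From (v3 ∨ v4) and v3 = False: v4 = True.
(¬v5 ∨ ¬v7 ∨ v1) with v1 = False, v7 = True leaves only ¬v5, so v5 = False.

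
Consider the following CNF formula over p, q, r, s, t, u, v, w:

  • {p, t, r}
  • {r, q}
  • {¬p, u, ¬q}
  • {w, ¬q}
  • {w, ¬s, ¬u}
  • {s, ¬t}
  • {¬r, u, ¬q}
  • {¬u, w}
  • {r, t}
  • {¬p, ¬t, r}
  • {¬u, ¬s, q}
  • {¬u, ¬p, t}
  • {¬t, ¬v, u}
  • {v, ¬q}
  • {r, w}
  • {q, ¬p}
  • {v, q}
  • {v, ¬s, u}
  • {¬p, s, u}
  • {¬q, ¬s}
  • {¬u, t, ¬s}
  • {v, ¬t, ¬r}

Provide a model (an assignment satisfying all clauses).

p=F  q=F  r=T  s=F  t=F  u=F  v=T  w=F

Branch on p: take p = False.
Branch on q: take q = False.
  then r is forced to True.
  then v is forced to True.
For the remaining variables, s = False, t = False, u = False, w = False works.
Check each clause:
  1. {p, r, t} — r is true.
  2. {q, r} — r is true.
  3. {¬q, ¬p, u} — ¬p is true.
  4. {w, ¬q} — ¬q is true.
  5. {¬s, ¬u, w} — ¬u is true.
  6. {s, ¬t} — ¬t is true.
  7. {¬r, u, ¬q} — ¬q is true.
  8. {¬u, w} — ¬u is true.
  9. {r, t} — r is true.
  10. {¬t, r, ¬p} — r is true.
  11. {q, ¬u, ¬s} — ¬u is true.
  12. {t, ¬u, ¬p} — ¬u is true.
  13. {u, ¬t, ¬v} — ¬t is true.
  14. {¬q, v} — ¬q is true.
  15. {r, w} — r is true.
  16. {q, ¬p} — ¬p is true.
  17. {v, q} — v is true.
  18. {v, ¬s, u} — ¬s is true.
  19. {s, u, ¬p} — ¬p is true.
  20. {¬s, ¬q} — ¬s is true.
  21. {¬s, t, ¬u} — ¬u is true.
  22. {¬t, v, ¬r} — ¬t is true.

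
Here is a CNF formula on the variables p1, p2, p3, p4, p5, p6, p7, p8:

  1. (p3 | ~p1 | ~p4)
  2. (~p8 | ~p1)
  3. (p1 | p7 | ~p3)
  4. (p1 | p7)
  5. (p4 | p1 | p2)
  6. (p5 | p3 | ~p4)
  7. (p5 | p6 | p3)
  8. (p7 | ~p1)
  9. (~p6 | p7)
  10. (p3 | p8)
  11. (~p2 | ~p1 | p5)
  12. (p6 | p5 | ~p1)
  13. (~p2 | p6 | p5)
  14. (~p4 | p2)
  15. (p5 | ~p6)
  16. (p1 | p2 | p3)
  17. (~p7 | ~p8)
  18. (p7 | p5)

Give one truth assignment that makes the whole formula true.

p1=True, p2=False, p3=True, p4=False, p5=True, p6=True, p7=True, p8=False

Pure literal: p5 appears only positively; assign p5 = True.
Set p1 = True and propagate.
  then p8 is forced to False.
  then p7 is forced to True.
  then p3 is forced to True.
Try p2 = False.
  then p4 is forced to False.
p6 is now unconstrained; take p6 = True.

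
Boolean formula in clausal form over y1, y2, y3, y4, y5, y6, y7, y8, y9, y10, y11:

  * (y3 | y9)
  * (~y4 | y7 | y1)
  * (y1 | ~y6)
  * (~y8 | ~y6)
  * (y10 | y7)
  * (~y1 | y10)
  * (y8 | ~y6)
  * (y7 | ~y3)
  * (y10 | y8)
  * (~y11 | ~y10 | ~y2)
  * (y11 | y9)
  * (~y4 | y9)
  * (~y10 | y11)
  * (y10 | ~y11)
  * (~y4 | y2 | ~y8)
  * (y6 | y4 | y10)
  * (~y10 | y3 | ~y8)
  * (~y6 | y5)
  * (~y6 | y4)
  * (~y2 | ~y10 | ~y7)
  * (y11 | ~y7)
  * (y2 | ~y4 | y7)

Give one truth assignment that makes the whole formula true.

Pure literal: y9 appears only positively; assign y9 = True.
Branch on y1: take y1 = False.
  then y6 is forced to False.
Branch on y2: take y2 = False.
The remaining clauses are satisfied by y3 = True, y4 = False, y5 = False, y7 = True, y8 = False, y10 = True, y11 = True.

y1=False, y2=False, y3=True, y4=False, y5=False, y6=False, y7=True, y8=False, y9=True, y10=True, y11=True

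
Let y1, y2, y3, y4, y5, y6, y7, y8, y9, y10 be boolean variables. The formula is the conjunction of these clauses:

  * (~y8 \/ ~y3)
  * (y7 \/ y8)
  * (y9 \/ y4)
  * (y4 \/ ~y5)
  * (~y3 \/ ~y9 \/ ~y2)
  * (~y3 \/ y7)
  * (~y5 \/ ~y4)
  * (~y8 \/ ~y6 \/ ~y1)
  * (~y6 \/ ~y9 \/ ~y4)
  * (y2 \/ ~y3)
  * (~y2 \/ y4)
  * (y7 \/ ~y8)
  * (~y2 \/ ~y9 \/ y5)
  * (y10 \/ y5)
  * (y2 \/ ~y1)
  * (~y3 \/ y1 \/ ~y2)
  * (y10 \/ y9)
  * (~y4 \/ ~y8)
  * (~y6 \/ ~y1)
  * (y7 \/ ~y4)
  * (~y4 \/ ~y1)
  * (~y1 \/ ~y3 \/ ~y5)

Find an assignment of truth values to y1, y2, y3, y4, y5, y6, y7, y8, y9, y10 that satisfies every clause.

y3 occurs only negated in the remaining clauses — set y3 = False.
Pure literal: y6 appears only negated; assign y6 = False.
Try y1 = False.
Set y2 = False and propagate.
The remaining clauses are satisfied by y4 = False, y5 = False, y7 = True, y8 = False, y9 = True, y10 = True.
Every clause has at least one true literal under this assignment.
Check each clause:
  1. (~y8 \/ ~y3) — ~y8 is true.
  2. (y8 \/ y7) — y7 is true.
  3. (y4 \/ y9) — y9 is true.
  4. (~y5 \/ y4) — ~y5 is true.
  5. (~y2 \/ ~y9 \/ ~y3) — ~y3 is true.
  6. (y7 \/ ~y3) — ~y3 is true.
  7. (~y5 \/ ~y4) — ~y5 is true.
  8. (~y1 \/ ~y6 \/ ~y8) — ~y8 is true.
  9. (~y6 \/ ~y4 \/ ~y9) — ~y6 is true.
  10. (~y3 \/ y2) — ~y3 is true.
  11. (~y2 \/ y4) — ~y2 is true.
  12. (y7 \/ ~y8) — ~y8 is true.
  13. (~y2 \/ y5 \/ ~y9) — ~y2 is true.
  14. (y10 \/ y5) — y10 is true.
  15. (~y1 \/ y2) — ~y1 is true.
  16. (~y2 \/ ~y3 \/ y1) — ~y3 is true.
  17. (y9 \/ y10) — y9 is true.
  18. (~y8 \/ ~y4) — ~y8 is true.
  19. (~y6 \/ ~y1) — ~y6 is true.
  20. (~y4 \/ y7) — ~y4 is true.
  21. (~y1 \/ ~y4) — ~y4 is true.
  22. (~y3 \/ ~y5 \/ ~y1) — ~y5 is true.

y1 = False, y2 = False, y3 = False, y4 = False, y5 = False, y6 = False, y7 = True, y8 = False, y9 = True, y10 = True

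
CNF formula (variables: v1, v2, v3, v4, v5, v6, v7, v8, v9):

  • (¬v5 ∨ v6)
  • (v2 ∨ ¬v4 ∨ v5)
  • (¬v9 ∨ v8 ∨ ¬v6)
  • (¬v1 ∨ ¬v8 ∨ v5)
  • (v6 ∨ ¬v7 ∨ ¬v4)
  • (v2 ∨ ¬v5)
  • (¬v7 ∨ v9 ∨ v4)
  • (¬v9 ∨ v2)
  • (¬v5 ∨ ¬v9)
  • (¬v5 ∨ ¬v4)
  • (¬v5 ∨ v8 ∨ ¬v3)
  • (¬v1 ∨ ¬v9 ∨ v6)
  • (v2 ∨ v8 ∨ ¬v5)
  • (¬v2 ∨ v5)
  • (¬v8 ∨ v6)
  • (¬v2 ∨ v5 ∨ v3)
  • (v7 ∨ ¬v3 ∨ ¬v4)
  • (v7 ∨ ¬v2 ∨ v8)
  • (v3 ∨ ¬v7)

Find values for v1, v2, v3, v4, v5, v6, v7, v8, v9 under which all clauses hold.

v1=False, v2=False, v3=True, v4=False, v5=False, v6=True, v7=False, v8=True, v9=False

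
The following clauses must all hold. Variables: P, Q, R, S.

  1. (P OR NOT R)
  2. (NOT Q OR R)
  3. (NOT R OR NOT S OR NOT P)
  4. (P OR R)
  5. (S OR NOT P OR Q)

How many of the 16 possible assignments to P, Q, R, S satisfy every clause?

The models are:
  P=T Q=F R=F S=T
  P=T Q=T R=T S=F
That's 2 in total.

2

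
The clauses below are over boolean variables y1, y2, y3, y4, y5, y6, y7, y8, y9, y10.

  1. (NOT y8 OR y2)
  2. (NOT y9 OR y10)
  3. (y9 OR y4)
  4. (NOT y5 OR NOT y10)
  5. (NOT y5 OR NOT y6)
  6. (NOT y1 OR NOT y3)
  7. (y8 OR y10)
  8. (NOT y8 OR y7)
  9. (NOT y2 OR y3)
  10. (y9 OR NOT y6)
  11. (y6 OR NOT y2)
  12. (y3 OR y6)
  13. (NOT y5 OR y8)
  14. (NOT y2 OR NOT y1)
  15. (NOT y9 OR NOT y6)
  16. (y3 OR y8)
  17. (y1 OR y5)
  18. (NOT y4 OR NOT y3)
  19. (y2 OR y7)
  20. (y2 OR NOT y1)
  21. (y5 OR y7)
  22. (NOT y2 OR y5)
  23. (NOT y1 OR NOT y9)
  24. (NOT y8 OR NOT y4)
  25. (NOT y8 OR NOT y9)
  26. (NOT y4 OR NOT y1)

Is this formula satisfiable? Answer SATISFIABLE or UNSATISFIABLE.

UNSATISFIABLE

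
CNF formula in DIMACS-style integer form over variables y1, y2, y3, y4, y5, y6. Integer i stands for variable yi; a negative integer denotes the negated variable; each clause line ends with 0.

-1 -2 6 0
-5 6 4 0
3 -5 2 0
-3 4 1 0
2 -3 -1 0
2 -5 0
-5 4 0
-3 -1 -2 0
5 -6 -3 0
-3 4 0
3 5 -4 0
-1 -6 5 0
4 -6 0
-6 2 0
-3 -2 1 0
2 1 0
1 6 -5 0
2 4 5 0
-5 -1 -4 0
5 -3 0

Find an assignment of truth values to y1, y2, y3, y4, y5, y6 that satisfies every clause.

Try y1 = False.
  then y2 is forced to True.
  then y3 is forced to False.
Try y4 = False.
  then y5 is forced to False.
  then y6 is forced to False.

y1=0  y2=1  y3=0  y4=0  y5=0  y6=0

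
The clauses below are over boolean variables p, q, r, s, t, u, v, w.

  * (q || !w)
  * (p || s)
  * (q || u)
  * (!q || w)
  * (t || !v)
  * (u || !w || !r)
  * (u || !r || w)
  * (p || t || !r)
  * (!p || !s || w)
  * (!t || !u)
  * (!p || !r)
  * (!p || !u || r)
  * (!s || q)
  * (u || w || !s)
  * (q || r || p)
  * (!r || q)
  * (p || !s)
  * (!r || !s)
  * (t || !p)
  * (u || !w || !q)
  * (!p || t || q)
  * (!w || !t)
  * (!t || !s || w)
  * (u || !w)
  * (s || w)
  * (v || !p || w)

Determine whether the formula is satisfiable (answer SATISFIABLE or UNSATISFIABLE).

UNSATISFIABLE

w = True:
  propagation gives q=True, u=True, t=False, v=False; an empty clause results — contradiction.
w = False:
  propagation gives q=False, u=True, t=False, v=False; an empty clause results — contradiction.
Every branch closes, so no satisfying assignment exists.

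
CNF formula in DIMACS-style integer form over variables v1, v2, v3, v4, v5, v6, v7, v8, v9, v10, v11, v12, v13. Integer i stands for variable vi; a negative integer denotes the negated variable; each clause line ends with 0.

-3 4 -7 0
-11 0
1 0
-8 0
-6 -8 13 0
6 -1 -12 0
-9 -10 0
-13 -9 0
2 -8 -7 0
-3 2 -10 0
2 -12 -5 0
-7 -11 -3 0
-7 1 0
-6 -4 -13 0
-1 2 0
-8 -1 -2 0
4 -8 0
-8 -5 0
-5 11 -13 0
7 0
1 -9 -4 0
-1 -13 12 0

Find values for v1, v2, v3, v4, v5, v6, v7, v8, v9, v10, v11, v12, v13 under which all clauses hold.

Unit propagation: (¬v11) forces v11 = False.
The clause (v1) is unit: v1 must be True.
The clause (¬v8) is unit: v8 must be False.
(v2) is a unit clause, so v2 = True.
(v7) is a unit clause, so v7 = True.
Pure literal: v3 appears only negated; assign v3 = False.
v10 occurs only negated in the remaining clauses — set v10 = False.
Branch on v4: take v4 = False.
Branch on v5: take v5 = True.
  then v13 is forced to False.
Set v6 = False and propagate.
  then v12 is forced to False.
v9 is now unconstrained; take v9 = True.

v1 = T, v2 = T, v3 = F, v4 = F, v5 = T, v6 = F, v7 = T, v8 = F, v9 = T, v10 = F, v11 = F, v12 = F, v13 = F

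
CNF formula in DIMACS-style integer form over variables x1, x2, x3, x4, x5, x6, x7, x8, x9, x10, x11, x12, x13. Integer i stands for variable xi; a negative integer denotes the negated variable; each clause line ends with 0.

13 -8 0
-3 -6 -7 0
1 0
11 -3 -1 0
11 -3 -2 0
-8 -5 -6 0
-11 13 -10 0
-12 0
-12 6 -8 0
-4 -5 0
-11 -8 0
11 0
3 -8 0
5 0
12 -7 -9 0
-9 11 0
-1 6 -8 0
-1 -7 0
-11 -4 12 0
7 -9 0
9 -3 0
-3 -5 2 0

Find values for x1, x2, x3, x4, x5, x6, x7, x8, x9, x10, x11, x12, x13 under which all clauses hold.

x1 = True, x2 = True, x3 = False, x4 = False, x5 = True, x6 = False, x7 = False, x8 = False, x9 = False, x10 = False, x11 = True, x12 = False, x13 = True

Check each clause:
  1. (NOT x8 OR x13) — NOT x8 is true.
  2. (NOT x7 OR NOT x6 OR NOT x3) — NOT x7 is true.
  3. (x1) — x1 is true.
  4. (NOT x3 OR x11 OR NOT x1) — x11 is true.
  5. (NOT x2 OR NOT x3 OR x11) — x11 is true.
  6. (NOT x6 OR NOT x5 OR NOT x8) — NOT x8 is true.
  7. (x13 OR NOT x10 OR NOT x11) — x13 is true.
  8. (NOT x12) — NOT x12 is true.
  9. (NOT x8 OR x6 OR NOT x12) — NOT x8 is true.
  10. (NOT x5 OR NOT x4) — NOT x4 is true.
  11. (NOT x11 OR NOT x8) — NOT x8 is true.
  12. (x11) — x11 is true.
  13. (x3 OR NOT x8) — NOT x8 is true.
  14. (x5) — x5 is true.
  15. (NOT x7 OR x12 OR NOT x9) — NOT x7 is true.
  16. (x11 OR NOT x9) — x11 is true.
  17. (x6 OR NOT x8 OR NOT x1) — NOT x8 is true.
  18. (NOT x1 OR NOT x7) — NOT x7 is true.
  19. (NOT x4 OR x12 OR NOT x11) — NOT x4 is true.
  20. (x7 OR NOT x9) — NOT x9 is true.
  21. (NOT x3 OR x9) — NOT x3 is true.
  22. (NOT x3 OR NOT x5 OR x2) — x2 is true.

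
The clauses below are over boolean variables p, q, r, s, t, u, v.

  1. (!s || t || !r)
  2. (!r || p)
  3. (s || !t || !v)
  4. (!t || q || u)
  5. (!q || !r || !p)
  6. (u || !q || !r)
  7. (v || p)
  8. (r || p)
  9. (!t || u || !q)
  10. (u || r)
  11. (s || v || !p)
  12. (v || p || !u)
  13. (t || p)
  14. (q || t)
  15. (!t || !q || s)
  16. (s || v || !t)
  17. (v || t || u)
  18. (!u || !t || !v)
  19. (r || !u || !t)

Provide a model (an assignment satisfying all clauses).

p=T, q=T, r=F, s=F, t=F, u=T, v=T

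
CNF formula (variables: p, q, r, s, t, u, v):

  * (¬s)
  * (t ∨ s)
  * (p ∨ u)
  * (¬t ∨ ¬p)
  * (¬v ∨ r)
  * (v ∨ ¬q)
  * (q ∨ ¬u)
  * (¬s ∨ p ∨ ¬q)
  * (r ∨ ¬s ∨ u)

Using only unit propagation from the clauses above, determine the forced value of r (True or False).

Unit clause (¬s) sets s = False.
(t ∨ s): since s = False, the clause reduces to (t). t = True.
From (¬t ∨ ¬p) and t = True: p = False.
In (p ∨ u), p is now false; u must hold, so u = True.
(q ∨ ¬u): since u = True, the clause reduces to (q). q = True.
From (v ∨ ¬q) and q = True: v = True.
(¬v ∨ r) with v = True leaves only r, so r = True.

True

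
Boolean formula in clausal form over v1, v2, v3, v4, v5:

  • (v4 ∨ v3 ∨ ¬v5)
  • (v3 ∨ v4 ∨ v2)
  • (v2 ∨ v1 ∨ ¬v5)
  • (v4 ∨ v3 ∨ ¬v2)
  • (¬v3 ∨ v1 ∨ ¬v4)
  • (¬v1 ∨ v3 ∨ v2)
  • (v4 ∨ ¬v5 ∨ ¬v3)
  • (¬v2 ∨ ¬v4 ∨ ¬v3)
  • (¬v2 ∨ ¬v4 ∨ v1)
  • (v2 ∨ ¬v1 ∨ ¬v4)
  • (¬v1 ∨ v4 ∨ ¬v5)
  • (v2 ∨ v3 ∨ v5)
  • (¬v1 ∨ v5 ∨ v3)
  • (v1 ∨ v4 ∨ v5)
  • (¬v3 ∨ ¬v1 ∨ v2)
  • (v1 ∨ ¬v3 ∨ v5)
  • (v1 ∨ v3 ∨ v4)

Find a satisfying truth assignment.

Try v1 = True.
For the remaining variables, v2 = True, v3 = True, v4 = False, v5 = False works.
Every clause has at least one true literal under this assignment.

v1=T, v2=T, v3=T, v4=F, v5=F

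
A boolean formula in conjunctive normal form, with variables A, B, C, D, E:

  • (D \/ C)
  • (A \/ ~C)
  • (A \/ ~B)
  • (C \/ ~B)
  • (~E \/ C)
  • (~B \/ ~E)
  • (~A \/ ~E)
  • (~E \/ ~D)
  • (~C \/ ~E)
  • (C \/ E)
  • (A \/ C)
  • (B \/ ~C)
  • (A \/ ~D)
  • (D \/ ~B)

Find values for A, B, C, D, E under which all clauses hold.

Try A = True.
  then E is forced to False.
  then C is forced to True.
  then B is forced to True.
  then D is forced to True.
Check each clause:
  1. (D \/ C) — C is true.
  2. (~C \/ A) — A is true.
  3. (A \/ ~B) — A is true.
  4. (~B \/ C) — C is true.
  5. (C \/ ~E) — C is true.
  6. (~B \/ ~E) — ~E is true.
  7. (~E \/ ~A) — ~E is true.
  8. (~E \/ ~D) — ~E is true.
  9. (~E \/ ~C) — ~E is true.
  10. (E \/ C) — C is true.
  11. (A \/ C) — A is true.
  12. (~C \/ B) — B is true.
  13. (A \/ ~D) — A is true.
  14. (~B \/ D) — D is true.

A = True, B = True, C = True, D = True, E = False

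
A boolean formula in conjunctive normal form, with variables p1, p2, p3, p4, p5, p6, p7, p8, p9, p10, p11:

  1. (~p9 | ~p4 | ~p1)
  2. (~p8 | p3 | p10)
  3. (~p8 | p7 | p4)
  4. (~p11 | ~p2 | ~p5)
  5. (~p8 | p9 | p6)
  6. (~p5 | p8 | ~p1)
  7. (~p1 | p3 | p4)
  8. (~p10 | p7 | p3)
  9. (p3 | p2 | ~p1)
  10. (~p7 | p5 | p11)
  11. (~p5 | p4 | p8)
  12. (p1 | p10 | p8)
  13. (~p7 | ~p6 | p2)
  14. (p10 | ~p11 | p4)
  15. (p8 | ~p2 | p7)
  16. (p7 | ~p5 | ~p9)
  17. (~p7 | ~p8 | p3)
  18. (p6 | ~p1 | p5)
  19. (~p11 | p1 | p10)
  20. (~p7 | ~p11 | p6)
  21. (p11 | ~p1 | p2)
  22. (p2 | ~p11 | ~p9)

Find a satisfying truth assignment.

Pure literal: p3 appears only positively; assign p3 = True.
Set p1 = False and propagate.
Set p2 = True and propagate.
Set p4 = True and propagate.
For the remaining variables, p5 = True, p6 = False, p7 = True, p8 = False, p9 = False, p10 = True, p11 = False works.
Every clause has at least one true literal under this assignment.

p1=False  p2=True  p3=True  p4=True  p5=True  p6=False  p7=True  p8=False  p9=False  p10=True  p11=False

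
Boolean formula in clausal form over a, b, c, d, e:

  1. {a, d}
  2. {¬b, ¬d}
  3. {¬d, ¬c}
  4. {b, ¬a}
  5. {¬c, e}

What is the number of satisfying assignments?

5

Satisfying assignments:
  a=0 b=0 c=0 d=1 e=0
  a=0 b=0 c=0 d=1 e=1
  a=1 b=1 c=0 d=0 e=0
  a=1 b=1 c=0 d=0 e=1
  a=1 b=1 c=1 d=0 e=1
That's 5 in total.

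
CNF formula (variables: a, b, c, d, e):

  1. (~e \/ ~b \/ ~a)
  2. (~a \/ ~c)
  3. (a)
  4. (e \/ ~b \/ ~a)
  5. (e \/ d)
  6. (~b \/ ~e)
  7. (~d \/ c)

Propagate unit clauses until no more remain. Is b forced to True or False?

False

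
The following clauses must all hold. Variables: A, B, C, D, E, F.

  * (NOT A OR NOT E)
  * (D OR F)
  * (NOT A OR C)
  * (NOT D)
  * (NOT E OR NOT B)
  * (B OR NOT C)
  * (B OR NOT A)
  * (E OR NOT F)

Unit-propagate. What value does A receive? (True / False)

False

Unit clause (NOT D) sets D = False.
(F OR D) with D = False leaves only F, so F = True.
(E OR NOT F) with F = True leaves only E, so E = True.
(NOT E OR NOT A) with E = True leaves only NOT A, so A = False.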